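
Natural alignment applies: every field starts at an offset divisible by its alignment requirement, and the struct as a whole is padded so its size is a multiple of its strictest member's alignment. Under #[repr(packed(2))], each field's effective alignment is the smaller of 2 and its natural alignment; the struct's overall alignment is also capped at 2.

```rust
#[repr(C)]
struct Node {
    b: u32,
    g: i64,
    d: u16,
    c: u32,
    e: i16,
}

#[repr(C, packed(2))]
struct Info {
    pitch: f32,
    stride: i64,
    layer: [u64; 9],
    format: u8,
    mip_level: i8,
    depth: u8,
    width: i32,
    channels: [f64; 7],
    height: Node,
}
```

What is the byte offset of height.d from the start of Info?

164

Node: @0: b [4B, align 4] → 4; +4 pad (align 8); @8: g [8B, align 8] → 16; @16: d [2B, align 2] → 18; +2 pad (align 4); @20: c [4B, align 4] → 24; @24: e [2B, align 2] → 26; +6 tail pad (align 8); size 32, align 8
@0: pitch [4B, align 2] → 4
@4: stride [8B, align 2] → 12
@12: layer [72B, align 2] → 84
@84: format [1B, align 1] → 85
@85: mip_level [1B, align 1] → 86
@86: depth [1B, align 1] → 87
+1 pad (align 2)
@88: width [4B, align 2] → 92
@92: channels [56B, align 2] → 148
@148: height [32B, align 2] → 180
within Node: d at 16
148 + 16 = 164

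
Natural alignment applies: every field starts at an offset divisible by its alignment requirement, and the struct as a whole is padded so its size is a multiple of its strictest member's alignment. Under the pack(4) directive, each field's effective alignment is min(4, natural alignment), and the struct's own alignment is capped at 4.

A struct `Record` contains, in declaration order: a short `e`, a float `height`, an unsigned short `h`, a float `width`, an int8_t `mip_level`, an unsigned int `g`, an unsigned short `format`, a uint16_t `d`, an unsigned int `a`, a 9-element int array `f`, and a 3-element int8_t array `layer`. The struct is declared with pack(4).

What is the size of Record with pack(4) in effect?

0..2  e  (2B, 2-aligned)
2..4  -- padding (2B)
4..8  height  (4B, 4-aligned)
8..10  h  (2B, 2-aligned)
10..12  -- padding (2B)
12..16  width  (4B, 4-aligned)
16..17  mip_level  (1B, 1-aligned)
17..20  -- padding (3B)
20..24  g  (4B, 4-aligned)
24..26  format  (2B, 2-aligned)
26..28  d  (2B, 2-aligned)
28..32  a  (4B, 4-aligned)
32..68  f  (36B, 4-aligned)
68..71  layer  (3B, 1-aligned)
71..72  -- tail padding (1B)
sizeof = 72, alignof = 4

72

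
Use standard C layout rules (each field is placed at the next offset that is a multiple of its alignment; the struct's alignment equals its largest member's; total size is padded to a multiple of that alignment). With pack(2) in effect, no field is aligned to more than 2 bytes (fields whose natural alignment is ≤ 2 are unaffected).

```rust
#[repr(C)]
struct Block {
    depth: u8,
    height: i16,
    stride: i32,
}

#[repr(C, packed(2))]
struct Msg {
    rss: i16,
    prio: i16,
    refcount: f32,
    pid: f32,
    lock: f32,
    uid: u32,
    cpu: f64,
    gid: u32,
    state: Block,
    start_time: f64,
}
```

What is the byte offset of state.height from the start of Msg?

Block: @0: depth [1B, align 1] → 1; +1 pad (align 2); @2: height [2B, align 2] → 4; @4: stride [4B, align 4] → 8; size 8, align 4
@0: rss [2B, align 2] → 2
@2: prio [2B, align 2] → 4
@4: refcount [4B, align 2] → 8
@8: pid [4B, align 2] → 12
@12: lock [4B, align 2] → 16
@16: uid [4B, align 2] → 20
@20: cpu [8B, align 2] → 28
@28: gid [4B, align 2] → 32
@32: state [8B, align 2] → 40
within Block: height at 2
32 + 2 = 34

34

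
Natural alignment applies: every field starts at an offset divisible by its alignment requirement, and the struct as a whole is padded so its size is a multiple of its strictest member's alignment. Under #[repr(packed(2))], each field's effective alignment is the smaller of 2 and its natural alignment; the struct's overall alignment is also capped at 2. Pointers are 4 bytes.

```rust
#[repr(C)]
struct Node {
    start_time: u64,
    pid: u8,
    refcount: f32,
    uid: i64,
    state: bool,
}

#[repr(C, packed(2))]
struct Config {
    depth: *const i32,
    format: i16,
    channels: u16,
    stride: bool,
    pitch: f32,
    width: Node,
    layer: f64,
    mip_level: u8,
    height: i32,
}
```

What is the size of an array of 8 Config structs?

Node: 0..8  start_time  (8B, 8-aligned); 8..9  pid  (1B, 1-aligned); 9..12  -- padding (3B); 12..16  refcount  (4B, 4-aligned); 16..24  uid  (8B, 8-aligned); 24..25  state  (1B, 1-aligned); 25..32  -- tail padding (7B); sizeof = 32, alignof = 8
0..4  depth  (4B, 2-aligned)
4..6  format  (2B, 2-aligned)
6..8  channels  (2B, 2-aligned)
8..9  stride  (1B, 1-aligned)
9..10  -- padding (1B)
10..14  pitch  (4B, 2-aligned)
14..46  width  (32B, 2-aligned)
46..54  layer  (8B, 2-aligned)
54..55  mip_level  (1B, 1-aligned)
55..56  -- padding (1B)
56..60  height  (4B, 2-aligned)
sizeof = 60, alignof = 2
array of 8: 8 × 60 = 480

480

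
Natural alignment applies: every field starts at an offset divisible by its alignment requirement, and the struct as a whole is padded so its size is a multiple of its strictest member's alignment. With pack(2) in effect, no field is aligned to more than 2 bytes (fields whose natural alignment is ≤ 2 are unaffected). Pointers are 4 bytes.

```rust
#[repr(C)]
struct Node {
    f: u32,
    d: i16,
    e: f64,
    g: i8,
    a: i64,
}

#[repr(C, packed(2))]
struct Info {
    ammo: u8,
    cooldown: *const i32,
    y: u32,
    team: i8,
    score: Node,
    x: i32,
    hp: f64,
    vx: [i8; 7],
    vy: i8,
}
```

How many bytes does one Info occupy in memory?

64

Node: @0: f [4B, align 4] → 4; @4: d [2B, align 2] → 6; +2 pad (align 8); @8: e [8B, align 8] → 16; @16: g [1B, align 1] → 17; +7 pad (align 8); @24: a [8B, align 8] → 32; size 32, align 8
@0: ammo [1B, align 1] → 1
+1 pad (align 2)
@2: cooldown [4B, align 2] → 6
@6: y [4B, align 2] → 10
@10: team [1B, align 1] → 11
+1 pad (align 2)
@12: score [32B, align 2] → 44
@44: x [4B, align 2] → 48
@48: hp [8B, align 2] → 56
@56: vx [7B, align 1] → 63
@63: vy [1B, align 1] → 64
size 64, align 2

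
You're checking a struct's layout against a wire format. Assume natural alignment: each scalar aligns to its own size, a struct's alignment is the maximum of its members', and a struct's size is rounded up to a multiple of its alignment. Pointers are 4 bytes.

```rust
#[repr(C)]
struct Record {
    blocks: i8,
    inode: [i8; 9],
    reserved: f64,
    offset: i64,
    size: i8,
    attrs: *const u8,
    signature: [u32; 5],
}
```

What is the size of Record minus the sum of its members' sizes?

13

blocks at 0 (size 1, align 1) → ends 1
inode at 1 (size 9, align 1) → ends 10
pad 6 to align 8 for reserved
reserved at 16 (size 8, align 8) → ends 24
offset at 24 (size 8, align 8) → ends 32
size at 32 (size 1, align 1) → ends 33
pad 3 to align 4 for attrs
attrs at 36 (size 4, align 4) → ends 40
signature at 40 (size 20, align 4) → ends 60
tail pad 4 to reach multiple of 8
total 64 bytes, alignment 8
data bytes 51, size 64 → padding 13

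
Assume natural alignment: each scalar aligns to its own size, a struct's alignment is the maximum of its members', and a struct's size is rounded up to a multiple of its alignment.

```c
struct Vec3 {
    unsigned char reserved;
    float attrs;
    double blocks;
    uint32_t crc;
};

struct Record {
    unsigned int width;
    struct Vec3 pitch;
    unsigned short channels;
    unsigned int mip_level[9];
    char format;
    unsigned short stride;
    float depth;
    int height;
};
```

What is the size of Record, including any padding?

Vec3: reserved at 0 (size 1, align 1) → ends 1; pad 3 to align 4 for attrs; attrs at 4 (size 4, align 4) → ends 8; blocks at 8 (size 8, align 8) → ends 16; crc at 16 (size 4, align 4) → ends 20; tail pad 4 to reach multiple of 8; total 24 bytes, alignment 8
width at 0 (size 4, align 4) → ends 4
pad 4 to align 8 for pitch
pitch at 8 (size 24, align 8) → ends 32
channels at 32 (size 2, align 2) → ends 34
pad 2 to align 4 for mip_level
mip_level at 36 (size 36, align 4) → ends 72
format at 72 (size 1, align 1) → ends 73
pad 1 to align 2 for stride
stride at 74 (size 2, align 2) → ends 76
depth at 76 (size 4, align 4) → ends 80
height at 80 (size 4, align 4) → ends 84
tail pad 4 to reach multiple of 8
total 88 bytes, alignment 8

88 bytes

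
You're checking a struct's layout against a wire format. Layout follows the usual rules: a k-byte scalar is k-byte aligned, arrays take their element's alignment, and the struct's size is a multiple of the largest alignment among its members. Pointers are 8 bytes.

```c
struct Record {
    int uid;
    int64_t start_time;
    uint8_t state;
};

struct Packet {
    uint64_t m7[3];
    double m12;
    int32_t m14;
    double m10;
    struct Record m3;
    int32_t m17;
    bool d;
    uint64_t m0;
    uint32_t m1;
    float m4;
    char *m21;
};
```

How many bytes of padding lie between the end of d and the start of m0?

Record: uid at 0 (size 4, align 4) → ends 4; pad 4 to align 8 for start_time; start_time at 8 (size 8, align 8) → ends 16; state at 16 (size 1, align 1) → ends 17; tail pad 7 to reach multiple of 8; total 24 bytes, alignment 8
m7 at 0 (size 24, align 8) → ends 24
m12 at 24 (size 8, align 8) → ends 32
m14 at 32 (size 4, align 4) → ends 36
pad 4 to align 8 for m10
m10 at 40 (size 8, align 8) → ends 48
m3 at 48 (size 24, align 8) → ends 72
m17 at 72 (size 4, align 4) → ends 76
d at 76 (size 1, align 1) → ends 77
pad 3 to align 8 for m0
m0 at 80 (size 8, align 8) → ends 88

3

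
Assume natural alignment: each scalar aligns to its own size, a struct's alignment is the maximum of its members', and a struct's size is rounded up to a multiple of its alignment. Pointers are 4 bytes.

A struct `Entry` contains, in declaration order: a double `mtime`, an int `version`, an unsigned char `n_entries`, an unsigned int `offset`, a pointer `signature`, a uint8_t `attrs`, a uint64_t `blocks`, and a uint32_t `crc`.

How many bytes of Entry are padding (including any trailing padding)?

14

0..8  mtime  (8B, 8-aligned)
8..12  version  (4B, 4-aligned)
12..13  n_entries  (1B, 1-aligned)
13..16  -- padding (3B)
16..20  offset  (4B, 4-aligned)
20..24  signature  (4B, 4-aligned)
24..25  attrs  (1B, 1-aligned)
25..32  -- padding (7B)
32..40  blocks  (8B, 8-aligned)
40..44  crc  (4B, 4-aligned)
44..48  -- tail padding (4B)
sizeof = 48, alignof = 8
data bytes 34, size 48 → padding 14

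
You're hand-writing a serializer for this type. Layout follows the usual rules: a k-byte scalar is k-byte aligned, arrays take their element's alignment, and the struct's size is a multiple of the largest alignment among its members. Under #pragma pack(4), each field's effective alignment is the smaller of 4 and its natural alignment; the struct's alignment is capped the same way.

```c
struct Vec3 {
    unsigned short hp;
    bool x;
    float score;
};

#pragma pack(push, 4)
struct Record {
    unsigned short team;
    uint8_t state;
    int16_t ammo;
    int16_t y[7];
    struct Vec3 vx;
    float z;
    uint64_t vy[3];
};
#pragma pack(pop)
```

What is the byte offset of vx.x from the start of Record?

22

Vec3: 0..2  hp  (2B, 2-aligned); 2..3  x  (1B, 1-aligned); 3..4  -- padding (1B); 4..8  score  (4B, 4-aligned); sizeof = 8, alignof = 4
0..2  team  (2B, 2-aligned)
2..3  state  (1B, 1-aligned)
3..4  -- padding (1B)
4..6  ammo  (2B, 2-aligned)
6..20  y  (14B, 2-aligned)
20..28  vx  (8B, 4-aligned)
within Vec3: x at 2
20 + 2 = 22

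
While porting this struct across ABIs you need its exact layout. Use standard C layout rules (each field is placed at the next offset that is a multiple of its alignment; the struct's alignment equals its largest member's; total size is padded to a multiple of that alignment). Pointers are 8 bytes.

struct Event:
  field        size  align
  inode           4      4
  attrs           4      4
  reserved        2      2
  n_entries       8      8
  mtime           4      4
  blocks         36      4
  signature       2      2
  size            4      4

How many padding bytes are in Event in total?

8

@0: inode [4B, align 4] → 4
@4: attrs [4B, align 4] → 8
@8: reserved [2B, align 2] → 10
+6 pad (align 8)
@16: n_entries [8B, align 8] → 24
@24: mtime [4B, align 4] → 28
@28: blocks [36B, align 4] → 64
@64: signature [2B, align 2] → 66
+2 pad (align 4)
@68: size [4B, align 4] → 72
size 72, align 8
data bytes 64, size 72 → padding 8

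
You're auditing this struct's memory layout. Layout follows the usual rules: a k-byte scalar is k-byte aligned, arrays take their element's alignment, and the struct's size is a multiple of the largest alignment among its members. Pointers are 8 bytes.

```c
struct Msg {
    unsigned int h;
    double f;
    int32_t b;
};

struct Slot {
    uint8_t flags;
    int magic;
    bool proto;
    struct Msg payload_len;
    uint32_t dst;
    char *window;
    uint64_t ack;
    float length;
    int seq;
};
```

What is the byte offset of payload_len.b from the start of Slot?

Msg: h at 0 (size 4, align 4) → ends 4; pad 4 to align 8 for f; f at 8 (size 8, align 8) → ends 16; b at 16 (size 4, align 4) → ends 20; tail pad 4 to reach multiple of 8; total 24 bytes, alignment 8
flags at 0 (size 1, align 1) → ends 1
pad 3 to align 4 for magic
magic at 4 (size 4, align 4) → ends 8
proto at 8 (size 1, align 1) → ends 9
pad 7 to align 8 for payload_len
payload_len at 16 (size 24, align 8) → ends 40
within Msg: b at 16
16 + 16 = 32

32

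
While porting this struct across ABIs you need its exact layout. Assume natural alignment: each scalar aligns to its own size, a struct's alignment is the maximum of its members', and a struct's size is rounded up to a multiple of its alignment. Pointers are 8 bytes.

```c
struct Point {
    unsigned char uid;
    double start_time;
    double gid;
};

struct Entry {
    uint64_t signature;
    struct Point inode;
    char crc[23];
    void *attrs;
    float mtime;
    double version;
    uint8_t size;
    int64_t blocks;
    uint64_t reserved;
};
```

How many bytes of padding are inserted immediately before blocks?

Point: @0: uid [1B, align 1] → 1; +7 pad (align 8); @8: start_time [8B, align 8] → 16; @16: gid [8B, align 8] → 24; size 24, align 8
@0: signature [8B, align 8] → 8
@8: inode [24B, align 8] → 32
@32: crc [23B, align 1] → 55
+1 pad (align 8)
@56: attrs [8B, align 8] → 64
@64: mtime [4B, align 4] → 68
+4 pad (align 8)
@72: version [8B, align 8] → 80
@80: size [1B, align 1] → 81
+7 pad (align 8)
@88: blocks [8B, align 8] → 96

7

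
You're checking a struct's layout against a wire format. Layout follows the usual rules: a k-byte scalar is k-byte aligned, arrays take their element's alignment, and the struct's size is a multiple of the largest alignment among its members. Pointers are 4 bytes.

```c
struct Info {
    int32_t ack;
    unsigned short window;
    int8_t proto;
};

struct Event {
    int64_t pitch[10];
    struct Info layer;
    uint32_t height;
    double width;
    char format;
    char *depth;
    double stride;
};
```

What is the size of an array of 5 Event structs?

Info: 0..4  ack  (4B, 4-aligned); 4..6  window  (2B, 2-aligned); 6..7  proto  (1B, 1-aligned); 7..8  -- tail padding (1B); sizeof = 8, alignof = 4
0..80  pitch  (80B, 8-aligned)
80..88  layer  (8B, 4-aligned)
88..92  height  (4B, 4-aligned)
92..96  -- padding (4B)
96..104  width  (8B, 8-aligned)
104..105  format  (1B, 1-aligned)
105..108  -- padding (3B)
108..112  depth  (4B, 4-aligned)
112..120  stride  (8B, 8-aligned)
sizeof = 120, alignof = 8
array of 5: 5 × 120 = 600

600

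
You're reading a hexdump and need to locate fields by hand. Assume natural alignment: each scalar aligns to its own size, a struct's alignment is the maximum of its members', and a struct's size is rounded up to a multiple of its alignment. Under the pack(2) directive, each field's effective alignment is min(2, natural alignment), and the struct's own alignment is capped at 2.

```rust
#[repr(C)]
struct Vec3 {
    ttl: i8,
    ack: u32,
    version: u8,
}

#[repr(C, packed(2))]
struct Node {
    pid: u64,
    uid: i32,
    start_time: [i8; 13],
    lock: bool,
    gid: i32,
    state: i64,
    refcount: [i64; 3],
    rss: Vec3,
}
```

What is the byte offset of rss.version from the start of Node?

70

Vec3: ttl at 0 (size 1, align 1) → ends 1; pad 3 to align 4 for ack; ack at 4 (size 4, align 4) → ends 8; version at 8 (size 1, align 1) → ends 9; tail pad 3 to reach multiple of 4; total 12 bytes, alignment 4
pid at 0 (size 8, align 2) → ends 8
uid at 8 (size 4, align 2) → ends 12
start_time at 12 (size 13, align 1) → ends 25
lock at 25 (size 1, align 1) → ends 26
gid at 26 (size 4, align 2) → ends 30
state at 30 (size 8, align 2) → ends 38
refcount at 38 (size 24, align 2) → ends 62
rss at 62 (size 12, align 2) → ends 74
within Vec3: version at 8
62 + 8 = 70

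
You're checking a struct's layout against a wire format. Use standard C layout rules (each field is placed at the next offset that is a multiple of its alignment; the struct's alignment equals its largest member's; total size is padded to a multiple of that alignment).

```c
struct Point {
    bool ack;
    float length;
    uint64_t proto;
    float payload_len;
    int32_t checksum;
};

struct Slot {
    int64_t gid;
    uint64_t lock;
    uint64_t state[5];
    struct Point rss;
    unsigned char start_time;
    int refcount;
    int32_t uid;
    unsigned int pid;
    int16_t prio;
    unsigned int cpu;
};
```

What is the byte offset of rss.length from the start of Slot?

60

Point: ack at 0 (size 1, align 1) → ends 1; pad 3 to align 4 for length; length at 4 (size 4, align 4) → ends 8; proto at 8 (size 8, align 8) → ends 16; payload_len at 16 (size 4, align 4) → ends 20; checksum at 20 (size 4, align 4) → ends 24; total 24 bytes, alignment 8
gid at 0 (size 8, align 8) → ends 8
lock at 8 (size 8, align 8) → ends 16
state at 16 (size 40, align 8) → ends 56
rss at 56 (size 24, align 8) → ends 80
within Point: length at 4
56 + 4 = 60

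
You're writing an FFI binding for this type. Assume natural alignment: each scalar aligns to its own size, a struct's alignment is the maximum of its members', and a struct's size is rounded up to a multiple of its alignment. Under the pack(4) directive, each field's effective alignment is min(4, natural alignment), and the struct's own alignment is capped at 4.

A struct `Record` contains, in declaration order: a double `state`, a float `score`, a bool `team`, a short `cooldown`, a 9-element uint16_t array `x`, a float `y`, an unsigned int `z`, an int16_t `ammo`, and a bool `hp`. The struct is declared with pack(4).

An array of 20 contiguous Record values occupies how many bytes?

0..8  state  (8B, 4-aligned)
8..12  score  (4B, 4-aligned)
12..13  team  (1B, 1-aligned)
13..14  -- padding (1B)
14..16  cooldown  (2B, 2-aligned)
16..34  x  (18B, 2-aligned)
34..36  -- padding (2B)
36..40  y  (4B, 4-aligned)
40..44  z  (4B, 4-aligned)
44..46  ammo  (2B, 2-aligned)
46..47  hp  (1B, 1-aligned)
47..48  -- tail padding (1B)
sizeof = 48, alignof = 4
array of 20: 20 × 48 = 960

960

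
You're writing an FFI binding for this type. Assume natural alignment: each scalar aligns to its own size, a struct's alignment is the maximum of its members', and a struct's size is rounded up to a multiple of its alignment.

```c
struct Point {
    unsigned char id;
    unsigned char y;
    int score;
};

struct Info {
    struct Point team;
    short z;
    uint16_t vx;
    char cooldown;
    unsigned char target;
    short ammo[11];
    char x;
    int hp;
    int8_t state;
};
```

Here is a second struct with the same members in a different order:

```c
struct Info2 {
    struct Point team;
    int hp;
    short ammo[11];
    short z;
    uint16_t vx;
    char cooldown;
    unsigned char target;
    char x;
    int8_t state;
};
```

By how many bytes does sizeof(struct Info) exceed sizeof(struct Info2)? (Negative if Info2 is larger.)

4

Point: @0: id [1B, align 1] → 1; @1: y [1B, align 1] → 2; +2 pad (align 4); @4: score [4B, align 4] → 8; size 8, align 4
@0: team [8B, align 4] → 8
@8: z [2B, align 2] → 10
@10: vx [2B, align 2] → 12
@12: cooldown [1B, align 1] → 13
@13: target [1B, align 1] → 14
@14: ammo [22B, align 2] → 36
@36: x [1B, align 1] → 37
+3 pad (align 4)
@40: hp [4B, align 4] → 44
@44: state [1B, align 1] → 45
+3 tail pad (align 4)
size 48, align 4
— Info2 —
@0: team [8B, align 4] → 8
@8: hp [4B, align 4] → 12
@12: ammo [22B, align 2] → 34
@34: z [2B, align 2] → 36
@36: vx [2B, align 2] → 38
@38: cooldown [1B, align 1] → 39
@39: target [1B, align 1] → 40
@40: x [1B, align 1] → 41
@41: state [1B, align 1] → 42
+2 tail pad (align 4)
size 44, align 4
48 − 44 = 4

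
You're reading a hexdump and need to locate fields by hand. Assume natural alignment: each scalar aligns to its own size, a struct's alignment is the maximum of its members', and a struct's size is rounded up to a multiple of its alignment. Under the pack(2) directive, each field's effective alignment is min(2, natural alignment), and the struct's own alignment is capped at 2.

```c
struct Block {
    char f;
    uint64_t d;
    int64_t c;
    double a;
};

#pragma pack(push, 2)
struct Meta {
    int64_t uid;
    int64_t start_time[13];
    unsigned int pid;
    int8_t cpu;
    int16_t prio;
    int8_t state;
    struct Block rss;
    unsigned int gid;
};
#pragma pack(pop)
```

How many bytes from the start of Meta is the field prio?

Block: 0..1  f  (1B, 1-aligned); 1..8  -- padding (7B); 8..16  d  (8B, 8-aligned); 16..24  c  (8B, 8-aligned); 24..32  a  (8B, 8-aligned); sizeof = 32, alignof = 8
0..8  uid  (8B, 2-aligned)
8..112  start_time  (104B, 2-aligned)
112..116  pid  (4B, 2-aligned)
116..117  cpu  (1B, 1-aligned)
117..118  -- padding (1B)
118..120  prio  (2B, 2-aligned)

118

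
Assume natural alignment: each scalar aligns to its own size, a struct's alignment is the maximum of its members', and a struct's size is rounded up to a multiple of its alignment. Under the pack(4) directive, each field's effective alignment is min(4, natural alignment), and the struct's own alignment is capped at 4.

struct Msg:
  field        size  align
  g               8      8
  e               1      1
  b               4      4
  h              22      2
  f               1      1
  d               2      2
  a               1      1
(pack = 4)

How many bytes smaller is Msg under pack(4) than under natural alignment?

natural layout:
  g at 0 (size 8, align 8) → ends 8
  e at 8 (size 1, align 1) → ends 9
  pad 3 to align 4 for b
  b at 12 (size 4, align 4) → ends 16
  h at 16 (size 22, align 2) → ends 38
  f at 38 (size 1, align 1) → ends 39
  pad 1 to align 2 for d
  d at 40 (size 2, align 2) → ends 42
  a at 42 (size 1, align 1) → ends 43
  tail pad 5 to reach multiple of 8
  total 48 bytes, alignment 8
packed(4) layout:
  g at 0 (size 8, align 4) → ends 8
  e at 8 (size 1, align 1) → ends 9
  pad 3 to align 4 for b
  b at 12 (size 4, align 4) → ends 16
  h at 16 (size 22, align 2) → ends 38
  f at 38 (size 1, align 1) → ends 39
  pad 1 to align 2 for d
  d at 40 (size 2, align 2) → ends 42
  a at 42 (size 1, align 1) → ends 43
  tail pad 1 to reach multiple of 4
  total 44 bytes, alignment 4
48 − 44 = 4

4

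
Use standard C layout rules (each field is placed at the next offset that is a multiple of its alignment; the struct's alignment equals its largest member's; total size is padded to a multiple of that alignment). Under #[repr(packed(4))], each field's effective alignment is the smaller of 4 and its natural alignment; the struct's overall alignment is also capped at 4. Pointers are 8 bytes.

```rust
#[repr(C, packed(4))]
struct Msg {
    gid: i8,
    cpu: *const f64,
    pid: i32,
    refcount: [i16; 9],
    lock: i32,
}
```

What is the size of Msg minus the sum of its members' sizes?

0..1  gid  (1B, 1-aligned)
1..4  -- padding (3B)
4..12  cpu  (8B, 4-aligned)
12..16  pid  (4B, 4-aligned)
16..34  refcount  (18B, 2-aligned)
34..36  -- padding (2B)
36..40  lock  (4B, 4-aligned)
sizeof = 40, alignof = 4
data bytes 35, size 40 → padding 5

5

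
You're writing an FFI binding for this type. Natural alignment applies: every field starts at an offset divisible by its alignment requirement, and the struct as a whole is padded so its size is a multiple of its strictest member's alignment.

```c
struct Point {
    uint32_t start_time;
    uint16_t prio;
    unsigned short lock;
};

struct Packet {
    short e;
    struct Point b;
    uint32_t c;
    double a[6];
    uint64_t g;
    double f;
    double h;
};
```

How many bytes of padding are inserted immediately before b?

2

Point: 0..4  start_time  (4B, 4-aligned); 4..6  prio  (2B, 2-aligned); 6..8  lock  (2B, 2-aligned); sizeof = 8, alignof = 4
0..2  e  (2B, 2-aligned)
2..4  -- padding (2B)
4..12  b  (8B, 4-aligned)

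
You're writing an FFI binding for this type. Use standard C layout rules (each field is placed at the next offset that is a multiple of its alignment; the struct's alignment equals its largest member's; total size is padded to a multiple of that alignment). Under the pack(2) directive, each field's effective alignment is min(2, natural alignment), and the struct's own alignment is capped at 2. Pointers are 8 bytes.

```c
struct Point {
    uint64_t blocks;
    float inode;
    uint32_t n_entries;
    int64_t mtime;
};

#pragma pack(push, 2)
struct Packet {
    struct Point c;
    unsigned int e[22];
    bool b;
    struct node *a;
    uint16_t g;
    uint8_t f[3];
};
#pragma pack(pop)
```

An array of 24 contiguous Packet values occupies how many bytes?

3072

Point: @0: blocks [8B, align 8] → 8; @8: inode [4B, align 4] → 12; @12: n_entries [4B, align 4] → 16; @16: mtime [8B, align 8] → 24; size 24, align 8
@0: c [24B, align 2] → 24
@24: e [88B, align 2] → 112
@112: b [1B, align 1] → 113
+1 pad (align 2)
@114: a [8B, align 2] → 122
@122: g [2B, align 2] → 124
@124: f [3B, align 1] → 127
+1 tail pad (align 2)
size 128, align 2
array of 24: 24 × 128 = 3072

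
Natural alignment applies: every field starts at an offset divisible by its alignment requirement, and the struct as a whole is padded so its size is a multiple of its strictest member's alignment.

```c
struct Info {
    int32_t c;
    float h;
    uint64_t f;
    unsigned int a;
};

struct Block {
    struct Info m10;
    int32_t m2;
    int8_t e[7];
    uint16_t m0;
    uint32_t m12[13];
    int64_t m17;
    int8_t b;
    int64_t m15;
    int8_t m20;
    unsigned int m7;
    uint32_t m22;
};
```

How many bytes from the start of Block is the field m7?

Info: c at 0 (size 4, align 4) → ends 4; h at 4 (size 4, align 4) → ends 8; f at 8 (size 8, align 8) → ends 16; a at 16 (size 4, align 4) → ends 20; tail pad 4 to reach multiple of 8; total 24 bytes, alignment 8
m10 at 0 (size 24, align 8) → ends 24
m2 at 24 (size 4, align 4) → ends 28
e at 28 (size 7, align 1) → ends 35
pad 1 to align 2 for m0
m0 at 36 (size 2, align 2) → ends 38
pad 2 to align 4 for m12
m12 at 40 (size 52, align 4) → ends 92
pad 4 to align 8 for m17
m17 at 96 (size 8, align 8) → ends 104
b at 104 (size 1, align 1) → ends 105
pad 7 to align 8 for m15
m15 at 112 (size 8, align 8) → ends 120
m20 at 120 (size 1, align 1) → ends 121
pad 3 to align 4 for m7
m7 at 124 (size 4, align 4) → ends 128

124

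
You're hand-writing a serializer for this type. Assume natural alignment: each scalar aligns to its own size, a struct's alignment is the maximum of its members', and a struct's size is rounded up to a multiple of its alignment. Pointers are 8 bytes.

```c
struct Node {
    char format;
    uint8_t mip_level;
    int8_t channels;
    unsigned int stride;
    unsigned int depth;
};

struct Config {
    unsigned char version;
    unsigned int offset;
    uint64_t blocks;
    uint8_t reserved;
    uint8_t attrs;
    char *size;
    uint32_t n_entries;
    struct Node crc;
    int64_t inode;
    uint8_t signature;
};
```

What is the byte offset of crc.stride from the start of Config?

Node: @0: format [1B, align 1] → 1; @1: mip_level [1B, align 1] → 2; @2: channels [1B, align 1] → 3; +1 pad (align 4); @4: stride [4B, align 4] → 8; @8: depth [4B, align 4] → 12; size 12, align 4
@0: version [1B, align 1] → 1
+3 pad (align 4)
@4: offset [4B, align 4] → 8
@8: blocks [8B, align 8] → 16
@16: reserved [1B, align 1] → 17
@17: attrs [1B, align 1] → 18
+6 pad (align 8)
@24: size [8B, align 8] → 32
@32: n_entries [4B, align 4] → 36
@36: crc [12B, align 4] → 48
within Node: stride at 4
36 + 4 = 40

40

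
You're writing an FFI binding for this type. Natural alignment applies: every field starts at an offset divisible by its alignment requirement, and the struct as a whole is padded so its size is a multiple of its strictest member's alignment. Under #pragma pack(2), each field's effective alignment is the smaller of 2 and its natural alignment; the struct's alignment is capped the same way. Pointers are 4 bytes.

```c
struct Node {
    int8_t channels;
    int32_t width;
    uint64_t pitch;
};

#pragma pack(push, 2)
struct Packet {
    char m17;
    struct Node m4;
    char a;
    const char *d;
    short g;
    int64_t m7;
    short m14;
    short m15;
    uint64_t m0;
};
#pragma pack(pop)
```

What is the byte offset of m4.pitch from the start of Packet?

10

Node: @0: channels [1B, align 1] → 1; +3 pad (align 4); @4: width [4B, align 4] → 8; @8: pitch [8B, align 8] → 16; size 16, align 8
@0: m17 [1B, align 1] → 1
+1 pad (align 2)
@2: m4 [16B, align 2] → 18
within Node: pitch at 8
2 + 8 = 10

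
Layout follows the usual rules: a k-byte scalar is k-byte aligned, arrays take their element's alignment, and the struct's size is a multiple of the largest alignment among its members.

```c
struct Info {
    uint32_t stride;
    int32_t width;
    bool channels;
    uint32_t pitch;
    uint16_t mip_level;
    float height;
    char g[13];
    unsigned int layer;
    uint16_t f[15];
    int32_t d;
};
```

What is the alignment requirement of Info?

4

member alignments: stride=4, width=4, channels=1, pitch=4, mip_level=2, height=4, g=1, layer=4, f=2, d=4
max = 4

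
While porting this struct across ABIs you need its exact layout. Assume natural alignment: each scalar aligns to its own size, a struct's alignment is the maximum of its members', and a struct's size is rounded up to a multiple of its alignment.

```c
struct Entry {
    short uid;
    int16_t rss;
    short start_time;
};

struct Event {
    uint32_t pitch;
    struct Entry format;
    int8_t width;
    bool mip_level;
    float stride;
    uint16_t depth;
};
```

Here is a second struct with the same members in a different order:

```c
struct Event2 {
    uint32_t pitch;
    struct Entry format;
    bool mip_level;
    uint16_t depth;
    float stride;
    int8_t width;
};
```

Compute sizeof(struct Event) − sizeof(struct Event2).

Entry: uid at 0 (size 2, align 2) → ends 2; rss at 2 (size 2, align 2) → ends 4; start_time at 4 (size 2, align 2) → ends 6; total 6 bytes, alignment 2
pitch at 0 (size 4, align 4) → ends 4
format at 4 (size 6, align 2) → ends 10
width at 10 (size 1, align 1) → ends 11
mip_level at 11 (size 1, align 1) → ends 12
stride at 12 (size 4, align 4) → ends 16
depth at 16 (size 2, align 2) → ends 18
tail pad 2 to reach multiple of 4
total 20 bytes, alignment 4
— Event2 —
pitch at 0 (size 4, align 4) → ends 4
format at 4 (size 6, align 2) → ends 10
mip_level at 10 (size 1, align 1) → ends 11
pad 1 to align 2 for depth
depth at 12 (size 2, align 2) → ends 14
pad 2 to align 4 for stride
stride at 16 (size 4, align 4) → ends 20
width at 20 (size 1, align 1) → ends 21
tail pad 3 to reach multiple of 4
total 24 bytes, alignment 4
20 − 24 = -4

-4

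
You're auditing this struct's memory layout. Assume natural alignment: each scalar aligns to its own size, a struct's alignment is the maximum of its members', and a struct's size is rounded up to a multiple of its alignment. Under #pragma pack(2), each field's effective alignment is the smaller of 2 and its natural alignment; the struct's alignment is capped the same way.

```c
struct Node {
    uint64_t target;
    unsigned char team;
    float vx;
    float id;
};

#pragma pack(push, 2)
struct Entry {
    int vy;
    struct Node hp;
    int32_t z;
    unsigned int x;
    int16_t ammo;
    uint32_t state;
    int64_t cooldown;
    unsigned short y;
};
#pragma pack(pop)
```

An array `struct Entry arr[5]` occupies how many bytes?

260

Node: @0: target [8B, align 8] → 8; @8: team [1B, align 1] → 9; +3 pad (align 4); @12: vx [4B, align 4] → 16; @16: id [4B, align 4] → 20; +4 tail pad (align 8); size 24, align 8
@0: vy [4B, align 2] → 4
@4: hp [24B, align 2] → 28
@28: z [4B, align 2] → 32
@32: x [4B, align 2] → 36
@36: ammo [2B, align 2] → 38
@38: state [4B, align 2] → 42
@42: cooldown [8B, align 2] → 50
@50: y [2B, align 2] → 52
size 52, align 2
array of 5: 5 × 52 = 260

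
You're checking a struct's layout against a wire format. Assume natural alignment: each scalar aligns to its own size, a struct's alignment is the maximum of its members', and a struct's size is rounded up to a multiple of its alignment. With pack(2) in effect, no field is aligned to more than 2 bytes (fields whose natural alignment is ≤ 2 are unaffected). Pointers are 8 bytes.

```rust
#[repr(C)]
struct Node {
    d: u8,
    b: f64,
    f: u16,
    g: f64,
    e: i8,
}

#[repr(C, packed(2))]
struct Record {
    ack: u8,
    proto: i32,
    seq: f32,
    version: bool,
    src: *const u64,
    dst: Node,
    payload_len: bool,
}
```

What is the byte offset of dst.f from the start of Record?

36

Node: 0..1  d  (1B, 1-aligned); 1..8  -- padding (7B); 8..16  b  (8B, 8-aligned); 16..18  f  (2B, 2-aligned); 18..24  -- padding (6B); 24..32  g  (8B, 8-aligned); 32..33  e  (1B, 1-aligned); 33..40  -- tail padding (7B); sizeof = 40, alignof = 8
0..1  ack  (1B, 1-aligned)
1..2  -- padding (1B)
2..6  proto  (4B, 2-aligned)
6..10  seq  (4B, 2-aligned)
10..11  version  (1B, 1-aligned)
11..12  -- padding (1B)
12..20  src  (8B, 2-aligned)
20..60  dst  (40B, 2-aligned)
within Node: f at 16
20 + 16 = 36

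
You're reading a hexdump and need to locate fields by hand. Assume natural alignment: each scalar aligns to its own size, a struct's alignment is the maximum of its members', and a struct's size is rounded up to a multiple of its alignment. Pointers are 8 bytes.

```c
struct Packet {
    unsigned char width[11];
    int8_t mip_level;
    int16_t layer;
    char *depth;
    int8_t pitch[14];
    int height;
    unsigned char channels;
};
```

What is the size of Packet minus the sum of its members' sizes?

7

0..11  width  (11B, 1-aligned)
11..12  mip_level  (1B, 1-aligned)
12..14  layer  (2B, 2-aligned)
14..16  -- padding (2B)
16..24  depth  (8B, 8-aligned)
24..38  pitch  (14B, 1-aligned)
38..40  -- padding (2B)
40..44  height  (4B, 4-aligned)
44..45  channels  (1B, 1-aligned)
45..48  -- tail padding (3B)
sizeof = 48, alignof = 8
data bytes 41, size 48 → padding 7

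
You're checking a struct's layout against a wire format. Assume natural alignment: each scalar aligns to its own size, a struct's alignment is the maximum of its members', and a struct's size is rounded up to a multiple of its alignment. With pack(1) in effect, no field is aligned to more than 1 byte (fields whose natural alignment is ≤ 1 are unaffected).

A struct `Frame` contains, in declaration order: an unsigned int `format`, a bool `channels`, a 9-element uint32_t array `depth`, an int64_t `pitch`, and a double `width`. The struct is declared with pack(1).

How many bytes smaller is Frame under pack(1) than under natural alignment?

7

natural layout:
  0..4  format  (4B, 4-aligned)
  4..5  channels  (1B, 1-aligned)
  5..8  -- padding (3B)
  8..44  depth  (36B, 4-aligned)
  44..48  -- padding (4B)
  48..56  pitch  (8B, 8-aligned)
  56..64  width  (8B, 8-aligned)
  sizeof = 64, alignof = 8
packed(1) layout:
  0..4  format  (4B, 1-aligned)
  4..5  channels  (1B, 1-aligned)
  5..41  depth  (36B, 1-aligned)
  41..49  pitch  (8B, 1-aligned)
  49..57  width  (8B, 1-aligned)
  sizeof = 57, alignof = 1
64 − 57 = 7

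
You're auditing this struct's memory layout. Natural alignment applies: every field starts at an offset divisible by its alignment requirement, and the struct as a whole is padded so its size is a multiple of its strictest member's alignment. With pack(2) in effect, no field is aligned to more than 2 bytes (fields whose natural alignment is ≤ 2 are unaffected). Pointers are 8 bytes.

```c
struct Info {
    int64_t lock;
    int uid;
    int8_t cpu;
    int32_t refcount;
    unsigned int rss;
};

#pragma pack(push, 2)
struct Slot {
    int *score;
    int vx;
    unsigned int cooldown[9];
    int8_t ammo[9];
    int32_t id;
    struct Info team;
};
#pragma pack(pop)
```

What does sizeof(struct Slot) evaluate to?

Info: 0..8  lock  (8B, 8-aligned); 8..12  uid  (4B, 4-aligned); 12..13  cpu  (1B, 1-aligned); 13..16  -- padding (3B); 16..20  refcount  (4B, 4-aligned); 20..24  rss  (4B, 4-aligned); sizeof = 24, alignof = 8
0..8  score  (8B, 2-aligned)
8..12  vx  (4B, 2-aligned)
12..48  cooldown  (36B, 2-aligned)
48..57  ammo  (9B, 1-aligned)
57..58  -- padding (1B)
58..62  id  (4B, 2-aligned)
62..86  team  (24B, 2-aligned)
sizeof = 86, alignof = 2

86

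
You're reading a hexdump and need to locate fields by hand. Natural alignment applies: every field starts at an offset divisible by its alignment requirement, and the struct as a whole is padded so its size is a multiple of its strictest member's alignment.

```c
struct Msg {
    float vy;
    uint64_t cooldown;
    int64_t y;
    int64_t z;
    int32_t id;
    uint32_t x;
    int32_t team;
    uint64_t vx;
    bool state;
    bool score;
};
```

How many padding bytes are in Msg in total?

vy at 0 (size 4, align 4) → ends 4
pad 4 to align 8 for cooldown
cooldown at 8 (size 8, align 8) → ends 16
y at 16 (size 8, align 8) → ends 24
z at 24 (size 8, align 8) → ends 32
id at 32 (size 4, align 4) → ends 36
x at 36 (size 4, align 4) → ends 40
team at 40 (size 4, align 4) → ends 44
pad 4 to align 8 for vx
vx at 48 (size 8, align 8) → ends 56
state at 56 (size 1, align 1) → ends 57
score at 57 (size 1, align 1) → ends 58
tail pad 6 to reach multiple of 8
total 64 bytes, alignment 8
data bytes 50, size 64 → padding 14

14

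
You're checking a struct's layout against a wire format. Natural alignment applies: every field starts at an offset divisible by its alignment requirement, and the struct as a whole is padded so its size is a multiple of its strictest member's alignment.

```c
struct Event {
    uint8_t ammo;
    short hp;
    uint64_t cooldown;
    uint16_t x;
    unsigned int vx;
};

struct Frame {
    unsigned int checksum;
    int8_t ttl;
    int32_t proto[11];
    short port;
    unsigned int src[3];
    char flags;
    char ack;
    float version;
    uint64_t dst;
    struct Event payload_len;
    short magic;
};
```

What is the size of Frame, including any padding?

Event: @0: ammo [1B, align 1] → 1; +1 pad (align 2); @2: hp [2B, align 2] → 4; +4 pad (align 8); @8: cooldown [8B, align 8] → 16; @16: x [2B, align 2] → 18; +2 pad (align 4); @20: vx [4B, align 4] → 24; size 24, align 8
@0: checksum [4B, align 4] → 4
@4: ttl [1B, align 1] → 5
+3 pad (align 4)
@8: proto [44B, align 4] → 52
@52: port [2B, align 2] → 54
+2 pad (align 4)
@56: src [12B, align 4] → 68
@68: flags [1B, align 1] → 69
@69: ack [1B, align 1] → 70
+2 pad (align 4)
@72: version [4B, align 4] → 76
+4 pad (align 8)
@80: dst [8B, align 8] → 88
@88: payload_len [24B, align 8] → 112
@112: magic [2B, align 2] → 114
+6 tail pad (align 8)
size 120, align 8

120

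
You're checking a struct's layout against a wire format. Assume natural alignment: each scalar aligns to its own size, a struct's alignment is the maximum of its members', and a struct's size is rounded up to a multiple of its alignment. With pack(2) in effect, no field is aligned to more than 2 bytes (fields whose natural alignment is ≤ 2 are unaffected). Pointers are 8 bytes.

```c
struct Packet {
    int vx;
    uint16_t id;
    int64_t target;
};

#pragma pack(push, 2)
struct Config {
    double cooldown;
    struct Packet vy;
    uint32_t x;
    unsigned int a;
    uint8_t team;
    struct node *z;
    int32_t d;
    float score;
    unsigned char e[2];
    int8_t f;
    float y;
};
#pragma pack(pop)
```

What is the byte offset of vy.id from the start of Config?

12

Packet: vx at 0 (size 4, align 4) → ends 4; id at 4 (size 2, align 2) → ends 6; pad 2 to align 8 for target; target at 8 (size 8, align 8) → ends 16; total 16 bytes, alignment 8
cooldown at 0 (size 8, align 2) → ends 8
vy at 8 (size 16, align 2) → ends 24
within Packet: id at 4
8 + 4 = 12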